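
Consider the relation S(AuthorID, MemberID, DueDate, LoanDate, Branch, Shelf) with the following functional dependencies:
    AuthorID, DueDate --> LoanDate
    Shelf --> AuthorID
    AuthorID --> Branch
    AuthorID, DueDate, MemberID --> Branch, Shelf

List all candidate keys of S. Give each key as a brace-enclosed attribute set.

No FD produces {DueDate, MemberID}, so they must be in every candidate key.
{AuthorID, DueDate, MemberID}⁺ = {AuthorID, Branch, DueDate, LoanDate, MemberID, Shelf} — all of the relation — so {AuthorID, DueDate, MemberID} is a candidate key.
{DueDate, MemberID, Shelf}⁺ = {AuthorID, Branch, DueDate, LoanDate, MemberID, Shelf} — all of the relation — so {DueDate, MemberID, Shelf} is a candidate key.
No proper subset of any of these is a key, and no other minimal superkey exists.

{AuthorID, DueDate, MemberID}, {DueDate, MemberID, Shelf}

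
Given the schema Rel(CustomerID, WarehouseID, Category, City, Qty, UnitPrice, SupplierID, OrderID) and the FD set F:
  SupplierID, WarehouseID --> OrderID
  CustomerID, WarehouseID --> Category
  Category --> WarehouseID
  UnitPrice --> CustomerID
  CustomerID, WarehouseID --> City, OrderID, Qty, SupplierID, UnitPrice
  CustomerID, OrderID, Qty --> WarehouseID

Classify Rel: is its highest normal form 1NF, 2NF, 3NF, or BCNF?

3NF

Candidate keys: {Category, CustomerID}, {Category, UnitPrice}, {CustomerID, OrderID, Qty}, {CustomerID, WarehouseID}, {OrderID, Qty, UnitPrice}, {UnitPrice, WarehouseID}. Prime attributes: {Category, CustomerID, OrderID, Qty, UnitPrice, WarehouseID}.
SupplierID, WarehouseID --> OrderID breaks BCNF: {SupplierID, WarehouseID}⁺ = {OrderID, SupplierID, WarehouseID}, so {SupplierID, WarehouseID} is not a superkey.
But every attribute on its right side ({OrderID}) is prime, and the same holds for every other non-superkey FD, so 3NF still holds.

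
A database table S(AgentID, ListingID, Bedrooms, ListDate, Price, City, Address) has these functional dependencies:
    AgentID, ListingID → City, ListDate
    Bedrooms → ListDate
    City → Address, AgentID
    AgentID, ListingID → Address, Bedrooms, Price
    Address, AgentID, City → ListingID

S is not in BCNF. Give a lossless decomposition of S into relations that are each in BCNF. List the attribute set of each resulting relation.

{Address, AgentID, Bedrooms, City, ListingID, Price}; {Bedrooms, ListDate}

Candidate keys of the original relation: {AgentID, ListingID}, {City}.
Within {Address, AgentID, Bedrooms, City, ListDate, ListingID, Price}: {Bedrooms}⁺ ∩ {Address, AgentID, Bedrooms, City, ListDate, ListingID, Price} = {Bedrooms, ListDate}, not the whole set, so Bedrooms → ListDate violates BCNF; decompose into {Bedrooms, ListDate} and {Address, AgentID, Bedrooms, City, ListingID, Price}.
{Bedrooms, ListDate}: every determinant is a superkey — BCNF.
{Address, AgentID, Bedrooms, City, ListingID, Price}: every determinant is a superkey — BCNF.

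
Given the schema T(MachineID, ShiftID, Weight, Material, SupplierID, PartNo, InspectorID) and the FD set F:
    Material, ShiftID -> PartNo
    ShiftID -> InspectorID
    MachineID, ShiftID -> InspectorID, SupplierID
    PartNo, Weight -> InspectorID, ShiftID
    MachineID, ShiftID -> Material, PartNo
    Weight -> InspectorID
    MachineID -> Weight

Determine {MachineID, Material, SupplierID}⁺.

Start with {MachineID, Material, SupplierID}.
MachineID -> Weight applies; add {Weight} → now {MachineID, Material, SupplierID, Weight}.
Weight -> InspectorID applies; add {InspectorID} → now {InspectorID, MachineID, Material, SupplierID, Weight}.
No further FD applies.

{InspectorID, MachineID, Material, SupplierID, Weight}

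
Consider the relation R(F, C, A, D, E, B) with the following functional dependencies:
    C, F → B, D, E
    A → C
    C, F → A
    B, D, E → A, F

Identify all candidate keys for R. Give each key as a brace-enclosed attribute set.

{A, F}, {B, D, E}, {C, F}

Closure of {A, F} is {A, B, C, D, E, F}, the whole schema; {A, F} is a candidate key.
Closure of {C, F} is {A, B, C, D, E, F}, the whole schema; {C, F} is a candidate key.
Closure of {B, D, E} is {A, B, C, D, E, F}, the whole schema; {B, D, E} is a candidate key.
Any other superkey properly contains one of these, so there are no further candidate keys.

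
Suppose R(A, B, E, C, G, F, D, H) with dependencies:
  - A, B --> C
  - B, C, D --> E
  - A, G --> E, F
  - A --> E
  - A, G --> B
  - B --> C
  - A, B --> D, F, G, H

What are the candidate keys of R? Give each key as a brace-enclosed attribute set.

{A, B}, {A, G}

{A} never appears on the right of any FD, so every key must include it.
Closure of {A, B} is {A, B, C, D, E, F, G, H}, the whole schema; {A, B} is a candidate key.
Closure of {A, G} is {A, B, C, D, E, F, G, H}, the whole schema; {A, G} is a candidate key.
No proper subset of any of these is a key, and no other minimal superkey exists.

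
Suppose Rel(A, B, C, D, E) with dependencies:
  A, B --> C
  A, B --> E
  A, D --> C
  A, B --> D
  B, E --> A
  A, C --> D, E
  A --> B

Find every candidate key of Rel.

{A}, {B, E}

{A} is a candidate key since {A}⁺ = {A, B, C, D, E} covers every attribute.
{B, E} is a candidate key since {B, E}⁺ = {A, B, C, D, E} covers every attribute.
No proper subset of any of these is a key, and no other minimal superkey exists.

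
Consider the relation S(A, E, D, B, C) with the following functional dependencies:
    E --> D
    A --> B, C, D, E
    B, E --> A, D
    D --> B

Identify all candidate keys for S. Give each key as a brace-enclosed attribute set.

{A}⁺ = {A, B, C, D, E} — all of the relation — so {A} is a candidate key.
{E}⁺ = {A, B, C, D, E} — all of the relation — so {E} is a candidate key.
These are minimal and exhaustive — every other superkey contains one of them.

{A}, {E}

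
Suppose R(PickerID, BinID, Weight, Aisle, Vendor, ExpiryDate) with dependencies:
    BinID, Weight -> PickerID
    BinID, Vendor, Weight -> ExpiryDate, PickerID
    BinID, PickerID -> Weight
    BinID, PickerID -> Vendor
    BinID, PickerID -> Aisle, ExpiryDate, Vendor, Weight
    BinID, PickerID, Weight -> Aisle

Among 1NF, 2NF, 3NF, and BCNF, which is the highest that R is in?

BCNF

Candidate keys: {BinID, PickerID}, {BinID, Weight}. Prime attributes: {BinID, PickerID, Weight}.
Every FD has a superkey on the left, so the relation is in BCNF.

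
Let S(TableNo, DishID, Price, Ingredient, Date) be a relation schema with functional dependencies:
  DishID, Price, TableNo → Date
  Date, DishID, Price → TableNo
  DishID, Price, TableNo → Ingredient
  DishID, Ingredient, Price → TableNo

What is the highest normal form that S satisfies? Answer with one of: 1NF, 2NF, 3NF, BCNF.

Candidate keys: {Date, DishID, Price}, {DishID, Ingredient, Price}, {DishID, Price, TableNo}. Prime attributes: {Date, DishID, Ingredient, Price, TableNo}.
The left-hand side of every FD is a superkey, so BCNF is satisfied.

BCNF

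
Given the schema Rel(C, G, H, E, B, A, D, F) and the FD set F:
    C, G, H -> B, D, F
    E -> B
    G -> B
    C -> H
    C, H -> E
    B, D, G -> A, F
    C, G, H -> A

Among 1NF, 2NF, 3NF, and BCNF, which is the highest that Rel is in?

1NF

Candidate key: {C, G}. Prime attributes: {C, G}.
E -> B breaks BCNF: {E}⁺ = {B, E}, so {E} is not a superkey.
E -> B has non-prime {B} on the right and a non-superkey on the left, so 3NF fails.
{C} is a proper subset of the key {C, G}, and {C}⁺ contains the non-prime attributes {B, E, H} — a partial dependency, so 2NF is violated.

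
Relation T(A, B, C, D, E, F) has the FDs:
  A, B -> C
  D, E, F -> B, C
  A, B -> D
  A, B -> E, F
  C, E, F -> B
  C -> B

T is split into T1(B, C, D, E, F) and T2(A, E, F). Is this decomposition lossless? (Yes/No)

T1 ∩ T2 = {E, F}; its closure under F is {E, F}.
Neither T1 nor T2 is contained in that closure, so the decomposition is lossy.

No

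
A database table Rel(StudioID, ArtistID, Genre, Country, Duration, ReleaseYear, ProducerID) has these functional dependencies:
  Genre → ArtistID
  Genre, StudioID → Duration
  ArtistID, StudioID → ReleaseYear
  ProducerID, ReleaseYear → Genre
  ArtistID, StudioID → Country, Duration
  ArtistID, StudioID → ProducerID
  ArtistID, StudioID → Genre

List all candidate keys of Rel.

{ArtistID, StudioID}, {Genre, StudioID}, {ProducerID, ReleaseYear, StudioID}

No FD produces {StudioID}, so it must be in every candidate key.
Closure of {ArtistID, StudioID} is {ArtistID, Country, Duration, Genre, ProducerID, ReleaseYear, StudioID}, the whole schema; {ArtistID, StudioID} is a candidate key.
Closure of {Genre, StudioID} is {ArtistID, Country, Duration, Genre, ProducerID, ReleaseYear, StudioID}, the whole schema; {Genre, StudioID} is a candidate key.
Closure of {ProducerID, ReleaseYear, StudioID} is {ArtistID, Country, Duration, Genre, ProducerID, ReleaseYear, StudioID}, the whole schema; {ProducerID, ReleaseYear, StudioID} is a candidate key.
No proper subset of any of these is a key, and no other minimal superkey exists.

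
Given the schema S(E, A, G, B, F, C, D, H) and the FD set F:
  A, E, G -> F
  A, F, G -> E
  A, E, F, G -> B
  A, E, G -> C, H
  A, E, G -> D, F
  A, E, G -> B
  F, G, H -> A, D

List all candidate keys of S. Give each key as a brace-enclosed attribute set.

Attributes never on any right-hand side: {G} — every candidate key must contain it.
{A, E, G}⁺ = {A, B, C, D, E, F, G, H}, which is every attribute, so {A, E, G} is a candidate key.
{A, F, G}⁺ = {A, B, C, D, E, F, G, H}, which is every attribute, so {A, F, G} is a candidate key.
{F, G, H}⁺ = {A, B, C, D, E, F, G, H}, which is every attribute, so {F, G, H} is a candidate key.
No proper subset of any of these is a key, and no other minimal superkey exists.

{A, E, G}, {A, F, G}, {F, G, H}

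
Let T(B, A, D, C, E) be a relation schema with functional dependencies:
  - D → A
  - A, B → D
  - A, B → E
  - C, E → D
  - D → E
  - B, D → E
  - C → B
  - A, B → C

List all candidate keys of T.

{A, B}, {A, C}, {B, D}, {C, D}, {C, E}

{A, B}⁺ = {A, B, C, D, E} — all of the relation — so {A, B} is a candidate key.
{A, C}⁺ = {A, B, C, D, E} — all of the relation — so {A, C} is a candidate key.
{B, D}⁺ = {A, B, C, D, E} — all of the relation — so {B, D} is a candidate key.
{C, D}⁺ = {A, B, C, D, E} — all of the relation — so {C, D} is a candidate key.
{C, E}⁺ = {A, B, C, D, E} — all of the relation — so {C, E} is a candidate key.
No proper subset of any of these is a key, and no other minimal superkey exists.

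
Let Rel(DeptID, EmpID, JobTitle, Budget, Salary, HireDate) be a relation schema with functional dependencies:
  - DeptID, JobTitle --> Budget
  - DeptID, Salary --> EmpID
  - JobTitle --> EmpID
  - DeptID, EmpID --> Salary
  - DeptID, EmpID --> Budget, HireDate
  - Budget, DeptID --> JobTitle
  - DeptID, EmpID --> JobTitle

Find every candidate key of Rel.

{Budget, DeptID}, {DeptID, EmpID}, {DeptID, JobTitle}, {DeptID, Salary}

{DeptID} never appears on the right of any FD, so every key must include it.
{Budget, DeptID}⁺ = {Budget, DeptID, EmpID, HireDate, JobTitle, Salary} — all of the relation — so {Budget, DeptID} is a candidate key.
{DeptID, EmpID}⁺ = {Budget, DeptID, EmpID, HireDate, JobTitle, Salary} — all of the relation — so {DeptID, EmpID} is a candidate key.
{DeptID, JobTitle}⁺ = {Budget, DeptID, EmpID, HireDate, JobTitle, Salary} — all of the relation — so {DeptID, JobTitle} is a candidate key.
{DeptID, Salary}⁺ = {Budget, DeptID, EmpID, HireDate, JobTitle, Salary} — all of the relation — so {DeptID, Salary} is a candidate key.
No proper subset of any of these is a key, and no other minimal superkey exists.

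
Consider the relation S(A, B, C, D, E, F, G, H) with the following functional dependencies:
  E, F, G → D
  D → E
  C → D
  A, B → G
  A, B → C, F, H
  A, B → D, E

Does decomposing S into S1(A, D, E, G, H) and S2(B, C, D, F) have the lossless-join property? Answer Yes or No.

S1 ∩ S2 = {D}; its closure under F is {D, E}.
S1 ⊄ {D, E} and S2 ⊄ {D, E}, so the split is lossy.

No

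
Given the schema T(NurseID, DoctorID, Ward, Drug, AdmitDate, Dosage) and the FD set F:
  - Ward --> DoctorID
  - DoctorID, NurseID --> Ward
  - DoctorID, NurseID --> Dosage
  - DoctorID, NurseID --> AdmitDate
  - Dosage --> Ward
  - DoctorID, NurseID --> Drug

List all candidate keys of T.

{DoctorID, NurseID}, {Dosage, NurseID}, {NurseID, Ward}

No FD produces {NurseID}, so it must be in every candidate key.
{DoctorID, NurseID}⁺ = {AdmitDate, DoctorID, Dosage, Drug, NurseID, Ward} — all of the relation — so {DoctorID, NurseID} is a candidate key.
{Dosage, NurseID}⁺ = {AdmitDate, DoctorID, Dosage, Drug, NurseID, Ward} — all of the relation — so {Dosage, NurseID} is a candidate key.
{NurseID, Ward}⁺ = {AdmitDate, DoctorID, Dosage, Drug, NurseID, Ward} — all of the relation — so {NurseID, Ward} is a candidate key.
Any other superkey properly contains one of these, so there are no further candidate keys.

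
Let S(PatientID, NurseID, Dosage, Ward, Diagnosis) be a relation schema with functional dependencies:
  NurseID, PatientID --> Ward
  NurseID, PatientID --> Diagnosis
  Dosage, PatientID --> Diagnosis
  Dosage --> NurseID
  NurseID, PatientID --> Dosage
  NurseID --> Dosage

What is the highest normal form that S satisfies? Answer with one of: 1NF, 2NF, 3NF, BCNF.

3NF

Candidate keys: {Dosage, PatientID}, {NurseID, PatientID}. Prime attributes: {Dosage, NurseID, PatientID}.
For Dosage --> NurseID we have {Dosage}⁺ = {Dosage, NurseID}; {Dosage} is not a superkey, so BCNF fails.
But every attribute on its right side ({NurseID}) is prime, and the same holds for every other non-superkey FD, so 3NF still holds.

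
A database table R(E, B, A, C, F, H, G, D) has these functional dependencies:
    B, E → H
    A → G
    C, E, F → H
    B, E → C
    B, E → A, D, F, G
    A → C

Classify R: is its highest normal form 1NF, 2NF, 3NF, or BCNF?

Candidate key: {B, E}. Prime attributes: {B, E}.
A → G breaks BCNF: {A}⁺ = {A, C, G}, so {A} is not a superkey.
A → G has non-prime {G} on the right and a non-superkey on the left, so 3NF fails.
Checking every proper subset of each key, none determines a non-prime attribute — 2NF is satisfied.

2NF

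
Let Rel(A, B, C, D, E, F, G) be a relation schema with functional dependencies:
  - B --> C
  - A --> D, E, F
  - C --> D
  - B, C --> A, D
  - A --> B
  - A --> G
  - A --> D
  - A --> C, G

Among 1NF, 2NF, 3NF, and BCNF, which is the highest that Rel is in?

Candidate keys: {A}, {B}. Prime attributes: {A, B}.
C --> D: {C}⁺ = {C, D}, which is not all of the attributes, so the left side is not a superkey — BCNF is violated.
C --> D determines the non-prime attribute {D} from a non-superkey — 3NF is violated.
With only single-attribute keys there can be no partial dependency, so 2NF holds.

2NF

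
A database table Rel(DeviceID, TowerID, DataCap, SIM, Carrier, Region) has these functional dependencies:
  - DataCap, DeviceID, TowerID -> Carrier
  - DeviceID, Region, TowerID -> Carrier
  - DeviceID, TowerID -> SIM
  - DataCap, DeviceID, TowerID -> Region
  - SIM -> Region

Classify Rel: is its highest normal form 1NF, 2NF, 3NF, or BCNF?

1NF

Candidate key: {DataCap, DeviceID, TowerID}. Prime attributes: {DataCap, DeviceID, TowerID}.
DeviceID, Region, TowerID -> Carrier breaks BCNF: {DeviceID, Region, TowerID}⁺ = {Carrier, DeviceID, Region, SIM, TowerID}, so {DeviceID, Region, TowerID} is not a superkey.
DeviceID, Region, TowerID -> Carrier determines the non-prime attribute {Carrier} from a non-superkey — 3NF is violated.
The proper key subset {DeviceID, TowerID} of {DataCap, DeviceID, TowerID} determines non-prime {Carrier, Region, SIM}, so the relation is not even in 2NF.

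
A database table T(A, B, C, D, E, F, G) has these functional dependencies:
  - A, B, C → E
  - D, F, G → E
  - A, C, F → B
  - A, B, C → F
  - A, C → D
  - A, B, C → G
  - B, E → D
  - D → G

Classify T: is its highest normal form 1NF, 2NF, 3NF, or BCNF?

1NF

Candidate keys: {A, B, C}, {A, C, F}. Prime attributes: {A, B, C, F}.
D, F, G → E: {D, F, G}⁺ = {D, E, F, G}, which is not all of the attributes, so the left side is not a superkey — BCNF is violated.
D, F, G → E has non-prime {E} on the right and a non-superkey on the left, so 3NF fails.
{A, C} is a proper subset of the key {A, B, C}, and {A, C}⁺ contains the non-prime attributes {D, G} — a partial dependency, so 2NF is violated.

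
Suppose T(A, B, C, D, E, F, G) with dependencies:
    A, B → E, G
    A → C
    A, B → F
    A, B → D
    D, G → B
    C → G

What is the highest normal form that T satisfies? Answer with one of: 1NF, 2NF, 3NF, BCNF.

1NF

Candidate keys: {A, B}, {A, D}. Prime attributes: {A, B, D}.
For A → C we have {A}⁺ = {A, C, G}; {A} is not a superkey, so BCNF fails.
A → C has non-prime {C} on the right and a non-superkey on the left, so 3NF fails.
Since {A} ⊂ {A, B} and {A}⁺ ⊇ {C, G} with {C, G} non-prime, there is a partial dependency; 2NF fails.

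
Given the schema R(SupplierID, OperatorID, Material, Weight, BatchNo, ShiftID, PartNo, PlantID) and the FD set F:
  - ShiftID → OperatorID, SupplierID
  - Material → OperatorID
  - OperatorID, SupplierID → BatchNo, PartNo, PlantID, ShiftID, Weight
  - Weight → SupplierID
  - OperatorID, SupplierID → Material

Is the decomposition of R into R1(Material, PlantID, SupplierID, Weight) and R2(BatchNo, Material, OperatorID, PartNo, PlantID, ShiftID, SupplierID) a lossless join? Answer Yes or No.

Common attributes: {Material, PlantID, SupplierID}; their closure is {BatchNo, Material, OperatorID, PartNo, PlantID, ShiftID, SupplierID, Weight}.
R1 is contained in that closure, so R1 ∩ R2 → R1 holds and the join is lossless.

Yes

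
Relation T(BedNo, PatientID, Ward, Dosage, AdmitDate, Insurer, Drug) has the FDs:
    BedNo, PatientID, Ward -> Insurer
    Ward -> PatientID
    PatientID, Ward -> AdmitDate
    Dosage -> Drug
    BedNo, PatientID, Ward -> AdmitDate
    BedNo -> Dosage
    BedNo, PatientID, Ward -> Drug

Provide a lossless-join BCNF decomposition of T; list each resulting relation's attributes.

Candidate key of the original relation: {BedNo, Ward}.
In {AdmitDate, BedNo, Dosage, Drug, Insurer, PatientID, Ward}, {Ward} is not a superkey ({Ward}⁺ restricted to this set is {AdmitDate, PatientID, Ward}), so split on Ward -> AdmitDate, PatientID into {AdmitDate, PatientID, Ward} and {BedNo, Dosage, Drug, Insurer, Ward}.
{AdmitDate, PatientID, Ward} is in BCNF.
In {BedNo, Dosage, Drug, Insurer, Ward}, {Dosage} is not a superkey ({Dosage}⁺ restricted to this set is {Dosage, Drug}), so split on Dosage -> Drug into {Dosage, Drug} and {BedNo, Dosage, Insurer, Ward}.
{Dosage, Drug} is in BCNF.
In {BedNo, Dosage, Insurer, Ward}, {BedNo} is not a superkey ({BedNo}⁺ restricted to this set is {BedNo, Dosage}), so split on BedNo -> Dosage into {BedNo, Dosage} and {BedNo, Insurer, Ward}.
{BedNo, Dosage} is in BCNF.
{BedNo, Insurer, Ward} is in BCNF.

{AdmitDate, PatientID, Ward}; {BedNo, Dosage}; {BedNo, Insurer, Ward}; {Dosage, Drug}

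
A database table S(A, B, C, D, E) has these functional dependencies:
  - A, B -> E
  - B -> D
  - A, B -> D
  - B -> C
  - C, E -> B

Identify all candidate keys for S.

Attributes never on any right-hand side: {A} — every candidate key must contain it.
{A, B} is a candidate key since {A, B}⁺ = {A, B, C, D, E} covers every attribute.
{A, C, E} is a candidate key since {A, C, E}⁺ = {A, B, C, D, E} covers every attribute.
These are minimal and exhaustive — every other superkey contains one of them.

{A, B}, {A, C, E}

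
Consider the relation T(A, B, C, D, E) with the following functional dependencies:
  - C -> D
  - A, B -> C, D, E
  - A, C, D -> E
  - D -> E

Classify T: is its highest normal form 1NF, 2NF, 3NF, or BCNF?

2NF

Candidate key: {A, B}. Prime attributes: {A, B}.
For C -> D we have {C}⁺ = {C, D, E}; {C} is not a superkey, so BCNF fails.
C -> D determines the non-prime attribute {D} from a non-superkey — 3NF is violated.
Checking every proper subset of each key, none determines a non-prime attribute — 2NF is satisfied.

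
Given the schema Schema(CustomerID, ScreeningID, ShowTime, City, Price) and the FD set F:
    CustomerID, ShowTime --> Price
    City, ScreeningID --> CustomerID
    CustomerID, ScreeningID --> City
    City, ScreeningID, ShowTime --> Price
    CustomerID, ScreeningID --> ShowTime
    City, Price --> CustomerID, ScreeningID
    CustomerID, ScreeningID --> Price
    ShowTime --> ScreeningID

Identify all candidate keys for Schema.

{City, Price}⁺ = {City, CustomerID, Price, ScreeningID, ShowTime} — all of the relation — so {City, Price} is a candidate key.
{City, ScreeningID}⁺ = {City, CustomerID, Price, ScreeningID, ShowTime} — all of the relation — so {City, ScreeningID} is a candidate key.
{City, ShowTime}⁺ = {City, CustomerID, Price, ScreeningID, ShowTime} — all of the relation — so {City, ShowTime} is a candidate key.
{CustomerID, ScreeningID}⁺ = {City, CustomerID, Price, ScreeningID, ShowTime} — all of the relation — so {CustomerID, ScreeningID} is a candidate key.
{CustomerID, ShowTime}⁺ = {City, CustomerID, Price, ScreeningID, ShowTime} — all of the relation — so {CustomerID, ShowTime} is a candidate key.
These are minimal and exhaustive — every other superkey contains one of them.

{City, Price}, {City, ScreeningID}, {City, ShowTime}, {CustomerID, ScreeningID}, {CustomerID, ShowTime}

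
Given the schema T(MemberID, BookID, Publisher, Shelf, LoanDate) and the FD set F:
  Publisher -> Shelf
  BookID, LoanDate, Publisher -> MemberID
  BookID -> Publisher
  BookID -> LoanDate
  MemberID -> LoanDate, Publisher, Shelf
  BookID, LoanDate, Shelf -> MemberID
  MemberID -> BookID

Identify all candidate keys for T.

{BookID} is a candidate key since {BookID}⁺ = {BookID, LoanDate, MemberID, Publisher, Shelf} covers every attribute.
{MemberID} is a candidate key since {MemberID}⁺ = {BookID, LoanDate, MemberID, Publisher, Shelf} covers every attribute.
No proper subset of any of these is a key, and no other minimal superkey exists.

{BookID}, {MemberID}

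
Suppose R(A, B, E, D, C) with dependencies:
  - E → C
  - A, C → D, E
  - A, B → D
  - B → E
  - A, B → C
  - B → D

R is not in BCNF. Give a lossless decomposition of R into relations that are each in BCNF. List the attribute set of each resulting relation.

{A, B}; {B, D, E}; {C, E}

Candidate key of the original relation: {A, B}.
{A, B, C, D, E}: {E} determines {C, E} here but is not a superkey — split on E → C, giving {C, E} and {A, B, D, E}.
{C, E} has no BCNF violation.
{A, B, D, E}: {B} determines {B, D, E} here but is not a superkey — split on B → D, E, giving {B, D, E} and {A, B}.
{B, D, E} has no BCNF violation.
{A, B} has no BCNF violation.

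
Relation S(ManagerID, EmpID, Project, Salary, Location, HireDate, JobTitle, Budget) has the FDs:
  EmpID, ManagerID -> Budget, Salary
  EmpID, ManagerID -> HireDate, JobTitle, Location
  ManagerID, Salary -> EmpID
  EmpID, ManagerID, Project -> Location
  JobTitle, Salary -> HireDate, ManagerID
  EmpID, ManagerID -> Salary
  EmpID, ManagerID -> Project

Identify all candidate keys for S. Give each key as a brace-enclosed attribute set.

{EmpID, ManagerID} is a candidate key since {EmpID, ManagerID}⁺ = {Budget, EmpID, HireDate, JobTitle, Location, ManagerID, Project, Salary} covers every attribute.
{JobTitle, Salary} is a candidate key since {JobTitle, Salary}⁺ = {Budget, EmpID, HireDate, JobTitle, Location, ManagerID, Project, Salary} covers every attribute.
{ManagerID, Salary} is a candidate key since {ManagerID, Salary}⁺ = {Budget, EmpID, HireDate, JobTitle, Location, ManagerID, Project, Salary} covers every attribute.
No proper subset of any of these is a key, and no other minimal superkey exists.

{EmpID, ManagerID}, {JobTitle, Salary}, {ManagerID, Salary}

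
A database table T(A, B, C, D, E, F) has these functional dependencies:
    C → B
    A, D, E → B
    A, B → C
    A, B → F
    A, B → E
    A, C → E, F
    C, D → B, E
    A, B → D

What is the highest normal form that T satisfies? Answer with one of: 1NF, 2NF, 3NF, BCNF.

Candidate keys: {A, B}, {A, C}, {A, D, E}. Prime attributes: {A, B, C, D, E}.
For C → B we have {C}⁺ = {B, C}; {C} is not a superkey, so BCNF fails.
But every attribute on its right side ({B}) is prime, and the same holds for every other non-superkey FD, so 3NF still holds.

3NF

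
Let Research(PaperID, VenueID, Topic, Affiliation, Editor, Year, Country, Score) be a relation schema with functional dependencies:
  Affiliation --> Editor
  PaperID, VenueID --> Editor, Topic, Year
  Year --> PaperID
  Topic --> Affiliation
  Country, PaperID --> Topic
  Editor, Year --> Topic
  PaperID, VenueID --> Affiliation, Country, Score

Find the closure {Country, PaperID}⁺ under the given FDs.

Start with {Country, PaperID}.
Country, PaperID --> Topic applies; add {Topic} → now {Country, PaperID, Topic}.
Topic --> Affiliation applies; add {Affiliation} → now {Affiliation, Country, PaperID, Topic}.
Affiliation --> Editor applies; add {Editor} → now {Affiliation, Country, Editor, PaperID, Topic}.
No further FD applies.

{Affiliation, Country, Editor, PaperID, Topic}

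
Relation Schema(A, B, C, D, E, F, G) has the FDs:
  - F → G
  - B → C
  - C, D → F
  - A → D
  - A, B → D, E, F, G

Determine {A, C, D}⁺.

{A, C, D, F, G}

Start with {A, C, D}.
C, D → F applies; add {F} → now {A, C, D, F}.
F → G applies; add {G} → now {A, C, D, F, G}.
No further FD applies.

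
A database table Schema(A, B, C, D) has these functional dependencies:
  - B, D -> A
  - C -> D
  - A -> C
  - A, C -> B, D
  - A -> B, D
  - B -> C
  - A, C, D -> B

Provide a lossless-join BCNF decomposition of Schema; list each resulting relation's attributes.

{A, B, C}; {C, D}

Candidate keys of the original relation: {A}, {B}.
{A, B, C, D}: {C} determines {C, D} here but is not a superkey — split on C -> D, giving {C, D} and {A, B, C}.
{C, D} has no BCNF violation.
{A, B, C} has no BCNF violation.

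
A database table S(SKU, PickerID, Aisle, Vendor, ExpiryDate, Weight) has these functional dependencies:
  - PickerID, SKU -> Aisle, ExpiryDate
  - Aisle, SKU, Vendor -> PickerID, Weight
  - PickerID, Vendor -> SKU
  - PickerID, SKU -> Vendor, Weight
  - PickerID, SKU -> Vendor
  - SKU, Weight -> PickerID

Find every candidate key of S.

{Aisle, SKU, Vendor}, {PickerID, SKU}, {PickerID, Vendor}, {SKU, Weight}

{PickerID, SKU}⁺ = {Aisle, ExpiryDate, PickerID, SKU, Vendor, Weight}, which is every attribute, so {PickerID, SKU} is a candidate key.
{PickerID, Vendor}⁺ = {Aisle, ExpiryDate, PickerID, SKU, Vendor, Weight}, which is every attribute, so {PickerID, Vendor} is a candidate key.
{SKU, Weight}⁺ = {Aisle, ExpiryDate, PickerID, SKU, Vendor, Weight}, which is every attribute, so {SKU, Weight} is a candidate key.
{Aisle, SKU, Vendor}⁺ = {Aisle, ExpiryDate, PickerID, SKU, Vendor, Weight}, which is every attribute, so {Aisle, SKU, Vendor} is a candidate key.
These are minimal and exhaustive — every other superkey contains one of them.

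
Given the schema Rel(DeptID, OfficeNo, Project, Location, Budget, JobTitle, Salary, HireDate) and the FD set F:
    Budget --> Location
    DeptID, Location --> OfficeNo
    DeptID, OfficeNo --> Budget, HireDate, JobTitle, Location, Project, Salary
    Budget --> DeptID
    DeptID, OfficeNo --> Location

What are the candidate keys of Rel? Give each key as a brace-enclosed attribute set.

{Budget}⁺ = {Budget, DeptID, HireDate, JobTitle, Location, OfficeNo, Project, Salary} — all of the relation — so {Budget} is a candidate key.
{DeptID, Location}⁺ = {Budget, DeptID, HireDate, JobTitle, Location, OfficeNo, Project, Salary} — all of the relation — so {DeptID, Location} is a candidate key.
{DeptID, OfficeNo}⁺ = {Budget, DeptID, HireDate, JobTitle, Location, OfficeNo, Project, Salary} — all of the relation — so {DeptID, OfficeNo} is a candidate key.
These are minimal and exhaustive — every other superkey contains one of them.

{Budget}, {DeptID, Location}, {DeptID, OfficeNo}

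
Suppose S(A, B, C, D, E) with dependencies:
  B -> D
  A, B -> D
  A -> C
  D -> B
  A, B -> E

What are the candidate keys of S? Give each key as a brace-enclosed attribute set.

{A, B}, {A, D}

Attributes never on any right-hand side: {A} — every candidate key must contain it.
{A, B}⁺ = {A, B, C, D, E} — all of the relation — so {A, B} is a candidate key.
{A, D}⁺ = {A, B, C, D, E} — all of the relation — so {A, D} is a candidate key.
Any other superkey properly contains one of these, so there are no further candidate keys.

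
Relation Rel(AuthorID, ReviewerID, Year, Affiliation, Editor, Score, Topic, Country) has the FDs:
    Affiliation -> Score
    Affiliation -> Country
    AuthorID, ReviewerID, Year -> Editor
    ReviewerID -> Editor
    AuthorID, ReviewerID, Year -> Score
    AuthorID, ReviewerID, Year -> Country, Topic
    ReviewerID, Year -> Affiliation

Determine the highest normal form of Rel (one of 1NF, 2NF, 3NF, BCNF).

Candidate key: {AuthorID, ReviewerID, Year}. Prime attributes: {AuthorID, ReviewerID, Year}.
Affiliation -> Score breaks BCNF: {Affiliation}⁺ = {Affiliation, Country, Score}, so {Affiliation} is not a superkey.
Affiliation -> Score has non-prime {Score} on the right and a non-superkey on the left, so 3NF fails.
{ReviewerID} is a proper subset of the key {AuthorID, ReviewerID, Year}, and {ReviewerID}⁺ contains the non-prime attribute {Editor} — a partial dependency, so 2NF is violated.

1NF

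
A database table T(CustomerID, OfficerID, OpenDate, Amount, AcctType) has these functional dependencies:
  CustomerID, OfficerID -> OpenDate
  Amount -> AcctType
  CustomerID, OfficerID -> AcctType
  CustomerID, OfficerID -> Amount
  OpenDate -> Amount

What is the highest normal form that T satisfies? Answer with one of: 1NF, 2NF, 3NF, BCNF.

Candidate key: {CustomerID, OfficerID}. Prime attributes: {CustomerID, OfficerID}.
For Amount -> AcctType we have {Amount}⁺ = {AcctType, Amount}; {Amount} is not a superkey, so BCNF fails.
Because {AcctType} is non-prime and the left side of Amount -> AcctType is not a superkey, the relation is not in 3NF.
Checking every proper subset of each key, none determines a non-prime attribute — 2NF is satisfied.

2NF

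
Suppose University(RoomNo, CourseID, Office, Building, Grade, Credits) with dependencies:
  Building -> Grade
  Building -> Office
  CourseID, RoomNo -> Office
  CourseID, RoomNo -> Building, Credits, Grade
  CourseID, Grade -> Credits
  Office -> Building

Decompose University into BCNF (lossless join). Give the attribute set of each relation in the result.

{Building, CourseID, Credits}; {Building, CourseID, RoomNo}; {Building, Grade, Office}

Candidate key of the original relation: {CourseID, RoomNo}.
In {Building, CourseID, Credits, Grade, Office, RoomNo}, {Building} is not a superkey ({Building}⁺ restricted to this set is {Building, Grade, Office}), so split on Building -> Grade, Office into {Building, Grade, Office} and {Building, CourseID, Credits, RoomNo}.
{Building, Grade, Office}: every determinant is a superkey — BCNF.
In {Building, CourseID, Credits, RoomNo}, {Building, CourseID} is not a superkey ({Building, CourseID}⁺ restricted to this set is {Building, CourseID, Credits}), so split on Building, CourseID -> Credits into {Building, CourseID, Credits} and {Building, CourseID, RoomNo}.
{Building, CourseID, Credits}: every determinant is a superkey — BCNF.
{Building, CourseID, RoomNo}: every determinant is a superkey — BCNF.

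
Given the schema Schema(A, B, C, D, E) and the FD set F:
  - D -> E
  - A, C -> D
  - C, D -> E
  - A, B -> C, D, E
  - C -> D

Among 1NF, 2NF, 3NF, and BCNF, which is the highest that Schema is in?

2NF

Candidate key: {A, B}. Prime attributes: {A, B}.
D -> E: {D}⁺ = {D, E}, which is not all of the attributes, so the left side is not a superkey — BCNF is violated.
D -> E has non-prime {E} on the right and a non-superkey on the left, so 3NF fails.
Checking every proper subset of each key, none determines a non-prime attribute — 2NF is satisfied.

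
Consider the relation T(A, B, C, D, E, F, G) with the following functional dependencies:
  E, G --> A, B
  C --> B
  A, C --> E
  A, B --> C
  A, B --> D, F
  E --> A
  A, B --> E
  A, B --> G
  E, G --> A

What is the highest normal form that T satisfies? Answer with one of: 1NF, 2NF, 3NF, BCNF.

Candidate keys: {A, B}, {A, C}, {B, E}, {C, E}, {E, G}. Prime attributes: {A, B, C, E, G}.
C --> B breaks BCNF: {C}⁺ = {B, C}, so {C} is not a superkey.
Since {B} ⊆ prime attributes and every other non-superkey FD also has a prime right side, the schema is in 3NF.

3NF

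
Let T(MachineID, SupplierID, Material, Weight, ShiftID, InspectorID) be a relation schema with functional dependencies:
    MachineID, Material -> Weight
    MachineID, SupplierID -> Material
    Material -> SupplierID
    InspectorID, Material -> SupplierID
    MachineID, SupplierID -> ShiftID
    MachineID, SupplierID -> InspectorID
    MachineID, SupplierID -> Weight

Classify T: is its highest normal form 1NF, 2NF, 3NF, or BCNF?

Candidate keys: {MachineID, Material}, {MachineID, SupplierID}. Prime attributes: {MachineID, Material, SupplierID}.
Material -> SupplierID breaks BCNF: {Material}⁺ = {Material, SupplierID}, so {Material} is not a superkey.
Its right-hand attributes {SupplierID} are all prime, as are those of every other non-superkey FD — the relation is in 3NF.

3NF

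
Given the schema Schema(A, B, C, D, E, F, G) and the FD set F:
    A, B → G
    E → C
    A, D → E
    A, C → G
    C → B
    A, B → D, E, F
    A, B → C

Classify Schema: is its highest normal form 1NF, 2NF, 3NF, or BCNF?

3NF

Candidate keys: {A, B}, {A, C}, {A, D}, {A, E}. Prime attributes: {A, B, C, D, E}.
E → C: {E}⁺ = {B, C, E}, which is not all of the attributes, so the left side is not a superkey — BCNF is violated.
But every attribute on its right side ({C}) is prime, and the same holds for every other non-superkey FD, so 3NF still holds.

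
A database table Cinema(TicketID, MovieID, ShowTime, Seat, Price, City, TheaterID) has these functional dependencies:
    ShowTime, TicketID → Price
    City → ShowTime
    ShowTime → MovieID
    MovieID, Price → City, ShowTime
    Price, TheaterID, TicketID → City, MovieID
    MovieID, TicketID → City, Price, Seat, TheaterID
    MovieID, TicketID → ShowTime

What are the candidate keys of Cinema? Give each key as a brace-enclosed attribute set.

No FD produces {TicketID}, so it must be in every candidate key.
{City, TicketID} is a candidate key since {City, TicketID}⁺ = {City, MovieID, Price, Seat, ShowTime, TheaterID, TicketID} covers every attribute.
{MovieID, TicketID} is a candidate key since {MovieID, TicketID}⁺ = {City, MovieID, Price, Seat, ShowTime, TheaterID, TicketID} covers every attribute.
{ShowTime, TicketID} is a candidate key since {ShowTime, TicketID}⁺ = {City, MovieID, Price, Seat, ShowTime, TheaterID, TicketID} covers every attribute.
{Price, TheaterID, TicketID} is a candidate key since {Price, TheaterID, TicketID}⁺ = {City, MovieID, Price, Seat, ShowTime, TheaterID, TicketID} covers every attribute.
Any other superkey properly contains one of these, so there are no further candidate keys.

{City, TicketID}, {MovieID, TicketID}, {Price, TheaterID, TicketID}, {ShowTime, TicketID}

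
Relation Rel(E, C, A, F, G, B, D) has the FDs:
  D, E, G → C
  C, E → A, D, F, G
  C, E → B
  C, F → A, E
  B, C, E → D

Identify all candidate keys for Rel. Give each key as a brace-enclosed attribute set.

{C, E}, {C, F}, {D, E, G}

{C, E} is a candidate key since {C, E}⁺ = {A, B, C, D, E, F, G} covers every attribute.
{C, F} is a candidate key since {C, F}⁺ = {A, B, C, D, E, F, G} covers every attribute.
{D, E, G} is a candidate key since {D, E, G}⁺ = {A, B, C, D, E, F, G} covers every attribute.
These are minimal and exhaustive — every other superkey contains one of them.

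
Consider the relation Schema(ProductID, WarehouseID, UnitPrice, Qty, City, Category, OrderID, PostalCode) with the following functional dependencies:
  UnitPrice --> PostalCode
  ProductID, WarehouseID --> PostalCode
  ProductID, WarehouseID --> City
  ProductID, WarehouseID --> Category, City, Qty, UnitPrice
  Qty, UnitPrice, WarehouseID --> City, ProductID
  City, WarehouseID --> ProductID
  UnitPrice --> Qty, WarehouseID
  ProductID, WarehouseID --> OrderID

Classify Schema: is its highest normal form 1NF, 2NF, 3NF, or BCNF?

BCNF

Candidate keys: {City, WarehouseID}, {ProductID, WarehouseID}, {UnitPrice}. Prime attributes: {City, ProductID, UnitPrice, WarehouseID}.
The left-hand side of every FD is a superkey, so BCNF is satisfied.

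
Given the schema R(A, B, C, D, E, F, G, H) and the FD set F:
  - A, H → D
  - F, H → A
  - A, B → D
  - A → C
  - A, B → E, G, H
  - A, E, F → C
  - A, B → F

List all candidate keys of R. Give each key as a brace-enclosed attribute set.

{A, B}, {B, F, H}

No FD produces {B}, so it must be in every candidate key.
Closure of {A, B} is {A, B, C, D, E, F, G, H}, the whole schema; {A, B} is a candidate key.
Closure of {B, F, H} is {A, B, C, D, E, F, G, H}, the whole schema; {B, F, H} is a candidate key.
No proper subset of any of these is a key, and no other minimal superkey exists.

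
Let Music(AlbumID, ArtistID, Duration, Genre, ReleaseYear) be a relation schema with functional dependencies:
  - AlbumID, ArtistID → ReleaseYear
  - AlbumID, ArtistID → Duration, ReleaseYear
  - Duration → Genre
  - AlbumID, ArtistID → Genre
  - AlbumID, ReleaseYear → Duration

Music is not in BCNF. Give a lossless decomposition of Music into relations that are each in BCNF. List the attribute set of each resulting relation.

{AlbumID, ArtistID, ReleaseYear}; {AlbumID, Duration, ReleaseYear}; {Duration, Genre}

Candidate key of the original relation: {AlbumID, ArtistID}.
Within {AlbumID, ArtistID, Duration, Genre, ReleaseYear}: {Duration}⁺ ∩ {AlbumID, ArtistID, Duration, Genre, ReleaseYear} = {Duration, Genre}, not the whole set, so Duration → Genre violates BCNF; decompose into {Duration, Genre} and {AlbumID, ArtistID, Duration, ReleaseYear}.
{Duration, Genre} has no BCNF violation.
Within {AlbumID, ArtistID, Duration, ReleaseYear}: {AlbumID, ReleaseYear}⁺ ∩ {AlbumID, ArtistID, Duration, ReleaseYear} = {AlbumID, Duration, ReleaseYear}, not the whole set, so AlbumID, ReleaseYear → Duration violates BCNF; decompose into {AlbumID, Duration, ReleaseYear} and {AlbumID, ArtistID, ReleaseYear}.
{AlbumID, Duration, ReleaseYear} has no BCNF violation.
{AlbumID, ArtistID, ReleaseYear} has no BCNF violation.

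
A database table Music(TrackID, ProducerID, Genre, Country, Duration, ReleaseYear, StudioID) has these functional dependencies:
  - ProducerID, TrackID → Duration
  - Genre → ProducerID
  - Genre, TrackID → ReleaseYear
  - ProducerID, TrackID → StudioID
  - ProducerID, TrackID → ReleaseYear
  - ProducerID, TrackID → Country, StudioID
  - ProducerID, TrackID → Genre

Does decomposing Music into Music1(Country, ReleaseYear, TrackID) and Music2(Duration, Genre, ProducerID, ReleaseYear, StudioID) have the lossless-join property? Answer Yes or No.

No

The shared attributes are {ReleaseYear} and {ReleaseYear}⁺ = {ReleaseYear}.
Music1 ⊄ {ReleaseYear} and Music2 ⊄ {ReleaseYear}, so the split is lossy.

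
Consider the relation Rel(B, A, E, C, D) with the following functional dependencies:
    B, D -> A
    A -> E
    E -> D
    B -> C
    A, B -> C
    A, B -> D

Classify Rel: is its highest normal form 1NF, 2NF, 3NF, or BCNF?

1NF

Candidate keys: {A, B}, {B, D}, {B, E}. Prime attributes: {A, B, D, E}.
For A -> E we have {A}⁺ = {A, D, E}; {A} is not a superkey, so BCNF fails.
B -> C has non-prime {C} on the right and a non-superkey on the left, so 3NF fails.
Since {B} ⊂ {A, B} and {B}⁺ ⊇ {C} with {C} non-prime, there is a partial dependency; 2NF fails.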